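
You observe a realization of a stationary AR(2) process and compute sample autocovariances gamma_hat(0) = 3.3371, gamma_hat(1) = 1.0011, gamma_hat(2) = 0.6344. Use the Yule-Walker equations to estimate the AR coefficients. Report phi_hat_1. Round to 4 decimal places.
\hat\phi_{1} = 0.2670

The Yule-Walker equations for an AR(p) process read, in matrix form,
  Gamma_p phi = r_p,   with   (Gamma_p)_{ij} = gamma(|i - j|),
                       (r_p)_i = gamma(i),   i,j = 1..p.
Substitute the sample gammas (Toeplitz matrix and right-hand side of size 2):
  Gamma_p = [[3.3371, 1.0011], [1.0011, 3.3371]]
  r_p     = [1.0011, 0.6344]
Written out:
  3.3371 phi_1 + 1.0011 phi_2 = 1.0011
  1.0011 phi_1 + 3.3371 phi_2 = 0.6344
Solve by Cramer's rule:
  det = gamma(0)^2 - gamma(1)^2 = (3.3371)^2 - (1.0011)^2 = 11.13623641 - 1.00220121 = 10.1340352
  phi_hat_1 = [gamma(1) gamma(0) - gamma(1) gamma(2)] / det = [(1.0011)(3.3371) - (1.0011)(0.6344)] / 10.1340352 = 2.70567297 / 10.1340352 = 0.267
  phi_hat_2 = [gamma(0) gamma(2) - gamma(1)^2] / det = [(3.3371)(0.6344) - (1.0011)^2] / 10.1340352 = 1.11485503 / 10.1340352 = 0.11
So phi_hat = [0.2670, 0.1100].
Therefore phi_hat_1 = 0.2670.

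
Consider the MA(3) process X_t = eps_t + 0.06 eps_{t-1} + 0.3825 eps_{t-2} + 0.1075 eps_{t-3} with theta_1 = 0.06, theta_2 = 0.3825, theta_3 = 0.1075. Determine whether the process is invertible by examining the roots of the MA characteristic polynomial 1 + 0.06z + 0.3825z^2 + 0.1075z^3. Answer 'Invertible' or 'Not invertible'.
\text{Invertible}

The MA(q) characteristic polynomial is P(z) = 1 + 0.06z + 0.3825z^2 + 0.1075z^3.
Invertibility requires all roots to lie outside the unit circle, i.e. |z| > 1 for every root.
Degree 3: look for a simple real root z0 first, then factor out (1 - z/z0) and solve the remaining quadratic.
Testing z0 = -4: P(-4) = 1 + (0.06)(-4) + (0.3825)(-4)^2 + (0.1075)(-4)^3
  = 1 + (-0.24) + (6.12) + (-6.88) = 0.  So z_0 = -4 is a root, |z_0| = 4.
Divide out the factor (1 + 0.25 z) = (1 - z/z0) (since 1/z0 = -0.25):
  P(z) = (1 + 0.25 z)(1 + (-0.19) z + (0.43) z^2)
  [check: z-coef -0.19 - (-0.25) = 0.06; z^2-coef 0.43 - (-0.25)(-0.19) = 0.3825; z^3-coef -(-0.25)(0.43) = 0.1075.]
Remaining roots from the quadratic factor 1 + (-0.19) z + (0.43) z^2:
  Set 1 + (-0.19) z + (0.43) z^2 = 0, i.e. a z^2 + b z + c = 0 with a = 0.43, b = -0.19, c = 1.
  Discriminant D = b^2 - 4ac = (-0.19)^2 - 4*(0.43)*1 = 0.0361 - (1.72) = -1.6839.
  D < 0, so the roots are the complex-conjugate pair z = (-b +/- i sqrt(-D)) / (2a) = 0.2209 +/- 1.5089i.
  For a conjugate pair |z|^2 = z * conj(z) = (product of roots) = c/a = 1/(0.43) = 2.325581, so |z| = sqrt(2.325581) = 1.525 for both roots.
Moduli of all roots: 4.0000, 1.5250, 1.5250.
All moduli strictly greater than 1? Yes.
Verdict: Invertible.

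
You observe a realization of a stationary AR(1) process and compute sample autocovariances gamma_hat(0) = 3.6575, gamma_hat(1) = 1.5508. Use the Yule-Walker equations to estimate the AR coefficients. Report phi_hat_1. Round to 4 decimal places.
\hat\phi_{1} = 0.4240

The Yule-Walker equations for an AR(p) process read, in matrix form,
  Gamma_p phi = r_p,   with   (Gamma_p)_{ij} = gamma(|i - j|),
                       (r_p)_i = gamma(i),   i,j = 1..p.
Substitute the sample gammas (Toeplitz matrix and right-hand side of size 1):
  Gamma_p = [[3.6575]]
  r_p     = [1.5508]
With p = 1 this is the single equation gamma(0) phi_1 = gamma(1):
  phi_hat_1 = gamma(1) / gamma(0) = 1.5508 / 3.6575 = 0.4240.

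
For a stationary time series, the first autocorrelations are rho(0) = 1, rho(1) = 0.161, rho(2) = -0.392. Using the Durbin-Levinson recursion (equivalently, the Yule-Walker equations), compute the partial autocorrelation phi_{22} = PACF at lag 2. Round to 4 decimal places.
\phi_{22} = -0.4290

The PACF at lag k is phi_{kk}, the last component of the solution
to the Yule-Walker system G_k phi = r_k where
  (G_k)_{ij} = rho(|i - j|), (r_k)_i = rho(i), i,j = 1..k.
Equivalently, Durbin-Levinson gives phi_{kk} iteratively:
  phi_{11} = rho(1)
  phi_{kk} = [rho(k) - sum_{j=1..k-1} phi_{k-1,j} rho(k-j)]
            / [1 - sum_{j=1..k-1} phi_{k-1,j} rho(j)],
  phi_{k,j} = phi_{k-1,j} - phi_{kk} phi_{k-1,k-j},  j = 1..k-1.
Step k = 1:
  phi_11 = rho(1) = 0.161.
Step k = 2:
  phi_22 = [rho(2) - phi_11 rho(1)] / [1 - phi_11 rho(1)] = [-0.392 - (0.161)(0.161)] / [1 - (0.161)(0.161)]
         = -0.417921 / 0.974079 = -0.429.
Therefore phi_{22} = -0.4290.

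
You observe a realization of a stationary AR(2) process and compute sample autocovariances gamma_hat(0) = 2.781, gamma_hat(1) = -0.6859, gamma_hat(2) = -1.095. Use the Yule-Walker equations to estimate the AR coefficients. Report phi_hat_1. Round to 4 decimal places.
\hat\phi_{1} = -0.3660

The Yule-Walker equations for an AR(p) process read, in matrix form,
  Gamma_p phi = r_p,   with   (Gamma_p)_{ij} = gamma(|i - j|),
                       (r_p)_i = gamma(i),   i,j = 1..p.
Substitute the sample gammas (Toeplitz matrix and right-hand side of size 2):
  Gamma_p = [[2.781, -0.6859], [-0.6859, 2.781]]
  r_p     = [-0.6859, -1.095]
Written out:
  2.781 phi_1 - 0.6859 phi_2 = -0.6859
  -0.6859 phi_1 + 2.781 phi_2 = -1.095
Solve by Cramer's rule:
  det = gamma(0)^2 - gamma(1)^2 = (2.781)^2 - (-0.6859)^2 = 7.733961 - 0.47045881 = 7.26350219
  phi_hat_1 = [gamma(1) gamma(0) - gamma(1) gamma(2)] / det = [(-0.6859)(2.781) - (-0.6859)(-1.095)] / 7.26350219 = -2.6585484 / 7.26350219 = -0.366
  phi_hat_2 = [gamma(0) gamma(2) - gamma(1)^2] / det = [(2.781)(-1.095) - (-0.6859)^2] / 7.26350219 = -3.51565381 / 7.26350219 = -0.484
So phi_hat = [-0.3660, -0.4840].
Therefore phi_hat_1 = -0.3660.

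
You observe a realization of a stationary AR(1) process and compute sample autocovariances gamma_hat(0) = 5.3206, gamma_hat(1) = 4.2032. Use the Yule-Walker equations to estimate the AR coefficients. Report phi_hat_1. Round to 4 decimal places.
\hat\phi_{1} = 0.7900

The Yule-Walker equations for an AR(p) process read, in matrix form,
  Gamma_p phi = r_p,   with   (Gamma_p)_{ij} = gamma(|i - j|),
                       (r_p)_i = gamma(i),   i,j = 1..p.
Substitute the sample gammas (Toeplitz matrix and right-hand side of size 1):
  Gamma_p = [[5.3206]]
  r_p     = [4.2032]
With p = 1 this is the single equation gamma(0) phi_1 = gamma(1):
  phi_hat_1 = gamma(1) / gamma(0) = 4.2032 / 5.3206 = 0.7900.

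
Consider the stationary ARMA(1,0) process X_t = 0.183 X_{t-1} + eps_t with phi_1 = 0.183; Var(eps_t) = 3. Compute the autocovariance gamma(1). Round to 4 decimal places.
\gamma(1) = 0.5680

Multiply the model equation by X_{t-k} and take expectations. With theta_0 = psi_0 = 1 and psi_j the MA(infinity) weights, this gives
  gamma(k) - sum_i phi_i gamma(k-i) = c_k,
  c_k = sigma^2 * sum_{j=k..q} theta_j psi_{j-k}   (c_k = 0 for k > q),
using gamma(-m) = gamma(m).
Pure AR (q = 0): c_0 = sigma^2 = 3, c_k = 0 for k >= 1.
Equations for k = 0 and k = 1 (AR order 1):
  gamma(0) = phi_1 gamma(1) + c_0
  gamma(1) = phi_1 gamma(0) + c_1
Substituting the second into the first: gamma(0) (1 - phi_1^2) = c_0 + phi_1 c_1, so
  gamma(0) = c_0 / (1 - phi_1^2) = 3 / (1 - (0.183)^2) = 3 / 0.966511 = 3.103948.
  gamma(1) = phi_1 gamma(0) = (0.183)(3.103948) = 0.568023.
Therefore gamma(1) = 0.5680 (to 4 decimal places).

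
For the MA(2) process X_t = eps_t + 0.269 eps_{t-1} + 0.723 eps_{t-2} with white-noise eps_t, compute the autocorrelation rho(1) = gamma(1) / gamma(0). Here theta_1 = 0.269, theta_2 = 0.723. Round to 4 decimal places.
\rho(1) = 0.2906

For an MA(q) process with theta_0 = 1, the autocovariance is
  gamma(k) = sigma^2 * sum_{i=0..q-k} theta_i * theta_{i+k},
and rho(k) = gamma(k) / gamma(0). Sigma^2 cancels.
  numerator   = (1)*(0.269) + (0.269)*(0.723) = 0.463487.
  denominator = (1)^2 + (0.269)^2 + (0.723)^2 = 1.59509.
  rho(1) = 0.463487 / 1.59509 = 0.2906.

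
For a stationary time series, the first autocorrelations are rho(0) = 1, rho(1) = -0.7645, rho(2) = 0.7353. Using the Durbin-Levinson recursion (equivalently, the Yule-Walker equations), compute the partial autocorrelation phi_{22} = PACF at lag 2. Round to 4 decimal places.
\phi_{22} = 0.3630

The PACF at lag k is phi_{kk}, the last component of the solution
to the Yule-Walker system G_k phi = r_k where
  (G_k)_{ij} = rho(|i - j|), (r_k)_i = rho(i), i,j = 1..k.
Equivalently, Durbin-Levinson gives phi_{kk} iteratively:
  phi_{11} = rho(1)
  phi_{kk} = [rho(k) - sum_{j=1..k-1} phi_{k-1,j} rho(k-j)]
            / [1 - sum_{j=1..k-1} phi_{k-1,j} rho(j)],
  phi_{k,j} = phi_{k-1,j} - phi_{kk} phi_{k-1,k-j},  j = 1..k-1.
Step k = 1:
  phi_11 = rho(1) = -0.7645.
Step k = 2:
  phi_22 = [rho(2) - phi_11 rho(1)] / [1 - phi_11 rho(1)] = [0.7353 - (-0.7645)(-0.7645)] / [1 - (-0.7645)(-0.7645)]
         = 0.15083975 / 0.41553975 = 0.363.
Therefore phi_{22} = 0.3630.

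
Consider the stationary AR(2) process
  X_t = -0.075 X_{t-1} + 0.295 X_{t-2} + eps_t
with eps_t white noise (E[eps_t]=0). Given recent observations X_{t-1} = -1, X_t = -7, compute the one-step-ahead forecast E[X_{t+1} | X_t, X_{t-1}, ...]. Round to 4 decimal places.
E[X_{t+1} \mid \mathcal F_t] = 0.2300

For an AR(p) model X_t = c + sum_i phi_i X_{t-i} + eps_t, the
one-step-ahead conditional mean is
  E[X_{t+1} | X_t, ...] = c + sum_i phi_i X_{t+1-i}.
Substitute known values:
  E[X_{t+1} | ...] = (-0.075) * (-7) + (0.295) * (-1)
                   = 0.2300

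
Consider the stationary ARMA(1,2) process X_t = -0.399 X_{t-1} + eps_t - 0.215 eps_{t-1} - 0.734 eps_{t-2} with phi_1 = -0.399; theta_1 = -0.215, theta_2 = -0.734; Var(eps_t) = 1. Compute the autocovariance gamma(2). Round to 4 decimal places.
\gamma(2) = -0.5635

Multiply the model equation by X_{t-k} and take expectations. With theta_0 = psi_0 = 1 and psi_j the MA(infinity) weights, this gives
  gamma(k) - sum_i phi_i gamma(k-i) = c_k,
  c_k = sigma^2 * sum_{j=k..q} theta_j psi_{j-k}   (c_k = 0 for k > q),
using gamma(-m) = gamma(m).
psi-weights needed (psi_j = theta_j + sum_i phi_i psi_{j-i}):
  psi_1 = theta_1 + phi_1 = -0.215 + (-0.399) = -0.614
  psi_2 = theta_2 + phi_1 psi_1 = -0.734 + (-0.399)(-0.614) = -0.489014
Right-hand sides:
  c_0 = sigma^2 (1 + theta_1 psi_1 + theta_2 psi_2) = 1 * (1 + (-0.215)(-0.614) + (-0.734)(-0.489014)) = 1 * 1.490946 = 1.490946
  c_1 = sigma^2 (theta_1 + theta_2 psi_1) = 1 * (-0.215 + (-0.734)(-0.614)) = 0.235676
  c_2 = sigma^2 theta_2 = 1 * (-0.734) = -0.734
Equations for k = 0 and k = 1 (AR order 1):
  gamma(0) = phi_1 gamma(1) + c_0
  gamma(1) = phi_1 gamma(0) + c_1
Substituting the second into the first: gamma(0) (1 - phi_1^2) = c_0 + phi_1 c_1, so
  gamma(0) = (c_0 + phi_1 c_1) / (1 - phi_1^2) = (1.490946 + (-0.399)(0.235676)) / (1 - (-0.399)^2) = 1.396912 / 0.840799 = 1.66141.
  gamma(1) = phi_1 gamma(0) + c_1 = (-0.399)(1.66141) + (0.235676) = -0.427226.
For k = 2: gamma(2) = phi_1 gamma(1) + c_2
  = (-0.399)(-0.427226) + (-0.734) = -0.563537.
Therefore gamma(2) = -0.5635 (to 4 decimal places).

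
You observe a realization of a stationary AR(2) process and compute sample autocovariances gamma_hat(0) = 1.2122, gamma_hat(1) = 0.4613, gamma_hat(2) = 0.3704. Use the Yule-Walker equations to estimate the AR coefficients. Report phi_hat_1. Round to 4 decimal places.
\hat\phi_{1} = 0.3090

The Yule-Walker equations for an AR(p) process read, in matrix form,
  Gamma_p phi = r_p,   with   (Gamma_p)_{ij} = gamma(|i - j|),
                       (r_p)_i = gamma(i),   i,j = 1..p.
Substitute the sample gammas (Toeplitz matrix and right-hand side of size 2):
  Gamma_p = [[1.2122, 0.4613], [0.4613, 1.2122]]
  r_p     = [0.4613, 0.3704]
Written out:
  1.2122 phi_1 + 0.4613 phi_2 = 0.4613
  0.4613 phi_1 + 1.2122 phi_2 = 0.3704
Solve by Cramer's rule:
  det = gamma(0)^2 - gamma(1)^2 = (1.2122)^2 - (0.4613)^2 = 1.46942884 - 0.21279769 = 1.25663115
  phi_hat_1 = [gamma(1) gamma(0) - gamma(1) gamma(2)] / det = [(0.4613)(1.2122) - (0.4613)(0.3704)] / 1.25663115 = 0.38832234 / 1.25663115 = 0.309
  phi_hat_2 = [gamma(0) gamma(2) - gamma(1)^2] / det = [(1.2122)(0.3704) - (0.4613)^2] / 1.25663115 = 0.23620119 / 1.25663115 = 0.188
So phi_hat = [0.3090, 0.1880].
Therefore phi_hat_1 = 0.3090.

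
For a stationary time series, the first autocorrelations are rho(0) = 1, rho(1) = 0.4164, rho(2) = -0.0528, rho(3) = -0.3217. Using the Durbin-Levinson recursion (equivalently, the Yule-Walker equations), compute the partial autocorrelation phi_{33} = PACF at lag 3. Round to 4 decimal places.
\phi_{33} = -0.2351

The PACF at lag k is phi_{kk}, the last component of the solution
to the Yule-Walker system G_k phi = r_k where
  (G_k)_{ij} = rho(|i - j|), (r_k)_i = rho(i), i,j = 1..k.
Equivalently, Durbin-Levinson gives phi_{kk} iteratively:
  phi_{11} = rho(1)
  phi_{kk} = [rho(k) - sum_{j=1..k-1} phi_{k-1,j} rho(k-j)]
            / [1 - sum_{j=1..k-1} phi_{k-1,j} rho(j)],
  phi_{k,j} = phi_{k-1,j} - phi_{kk} phi_{k-1,k-j},  j = 1..k-1.
Step k = 1:
  phi_11 = rho(1) = 0.4164.
Step k = 2:
  phi_22 = [rho(2) - phi_11 rho(1)] / [1 - phi_11 rho(1)] = [-0.0528 - (0.4164)(0.4164)] / [1 - (0.4164)(0.4164)]
         = -0.22618896 / 0.82661104 = -0.273634.
  Update: phi_21 = phi_11 - phi_22 phi_11 = 0.4164 - (-0.273634)(0.4164) = 0.530341.
Step k = 3:
  phi_33 = [rho(3) - phi_21 rho(2) - phi_22 rho(1)] / [1 - phi_21 rho(1) - phi_22 rho(2)]
    numerator   = -0.3217 - (0.530341)(-0.0528) - (-0.273634)(0.4164) = -0.17975675
    denominator = 1 - (0.530341)(0.4164) - (-0.273634)(-0.0528) = 0.76471803
  phi_33 = -0.17975675 / 0.76471803 = -0.2351.
Therefore phi_{33} = -0.2351.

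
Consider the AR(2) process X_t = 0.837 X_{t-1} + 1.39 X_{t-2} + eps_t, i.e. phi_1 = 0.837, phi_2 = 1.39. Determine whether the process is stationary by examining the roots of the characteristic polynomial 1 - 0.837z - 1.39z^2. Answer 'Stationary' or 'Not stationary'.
\text{Not stationary}

The AR(p) characteristic polynomial is P(z) = 1 - 0.837z - 1.39z^2.
Stationarity requires all roots to lie outside the unit circle, i.e. |z| > 1 for every root.
Set 1 + (-0.837) z + (-1.39) z^2 = 0, i.e. a z^2 + b z + c = 0 with a = -1.39, b = -0.837, c = 1.
Discriminant D = b^2 - 4ac = (-0.837)^2 - 4*(-1.39)*1 = 0.700569 - (-5.56) = 6.260569.
D >= 0, so the roots are real: z = (-b +/- sqrt(D)) / (2a) = (0.837 +/- 2.502113) / (-2.78).
  z_1 = (0.837 + 2.502113) / (-2.78) = -1.2011,   |z_1| = 1.2011.
  z_2 = (0.837 - 2.502113) / (-2.78) = 0.599,   |z_2| = 0.599.
Moduli of all roots: 1.2011, 0.5990.
All moduli strictly greater than 1? No.
Verdict: Not stationary.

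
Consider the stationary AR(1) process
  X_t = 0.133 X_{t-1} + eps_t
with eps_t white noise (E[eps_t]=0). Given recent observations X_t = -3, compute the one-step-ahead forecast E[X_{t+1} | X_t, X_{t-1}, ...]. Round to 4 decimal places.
E[X_{t+1} \mid \mathcal F_t] = -0.3990

For an AR(p) model X_t = c + sum_i phi_i X_{t-i} + eps_t, the
one-step-ahead conditional mean is
  E[X_{t+1} | X_t, ...] = c + sum_i phi_i X_{t+1-i}.
Substitute known values:
  E[X_{t+1} | ...] = (0.133) * (-3)
                   = -0.3990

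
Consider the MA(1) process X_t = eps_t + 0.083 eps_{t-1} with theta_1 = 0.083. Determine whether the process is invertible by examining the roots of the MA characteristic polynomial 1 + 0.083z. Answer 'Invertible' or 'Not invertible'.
\text{Invertible}

The MA(q) characteristic polynomial is P(z) = 1 + 0.083z.
Invertibility requires all roots to lie outside the unit circle, i.e. |z| > 1 for every root.
This is linear in z: 1 + (0.083) z = 0  =>  z = -1/(0.083) = -12.048193,  |z| = 12.048193.
Moduli of all roots: 12.0482.
All moduli strictly greater than 1? Yes.
Verdict: Invertible.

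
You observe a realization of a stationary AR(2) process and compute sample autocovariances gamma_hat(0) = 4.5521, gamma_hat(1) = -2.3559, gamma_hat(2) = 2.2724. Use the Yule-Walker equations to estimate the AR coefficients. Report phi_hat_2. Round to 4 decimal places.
\hat\phi_{2} = 0.3160

The Yule-Walker equations for an AR(p) process read, in matrix form,
  Gamma_p phi = r_p,   with   (Gamma_p)_{ij} = gamma(|i - j|),
                       (r_p)_i = gamma(i),   i,j = 1..p.
Substitute the sample gammas (Toeplitz matrix and right-hand side of size 2):
  Gamma_p = [[4.5521, -2.3559], [-2.3559, 4.5521]]
  r_p     = [-2.3559, 2.2724]
Written out:
  4.5521 phi_1 - 2.3559 phi_2 = -2.3559
  -2.3559 phi_1 + 4.5521 phi_2 = 2.2724
Solve by Cramer's rule:
  det = gamma(0)^2 - gamma(1)^2 = (4.5521)^2 - (-2.3559)^2 = 20.72161441 - 5.55026481 = 15.1713496
  phi_hat_1 = [gamma(1) gamma(0) - gamma(1) gamma(2)] / det = [(-2.3559)(4.5521) - (-2.3559)(2.2724)] / 15.1713496 = -5.37074523 / 15.1713496 = -0.354
  phi_hat_2 = [gamma(0) gamma(2) - gamma(1)^2] / det = [(4.5521)(2.2724) - (-2.3559)^2] / 15.1713496 = 4.79392723 / 15.1713496 = 0.316
So phi_hat = [-0.3540, 0.3160].
Therefore phi_hat_2 = 0.3160.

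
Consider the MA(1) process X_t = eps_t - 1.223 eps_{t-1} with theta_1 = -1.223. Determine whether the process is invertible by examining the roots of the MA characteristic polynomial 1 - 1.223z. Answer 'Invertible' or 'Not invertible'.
\text{Not invertible}

The MA(q) characteristic polynomial is P(z) = 1 - 1.223z.
Invertibility requires all roots to lie outside the unit circle, i.e. |z| > 1 for every root.
This is linear in z: 1 + (-1.223) z = 0  =>  z = -1/(-1.223) = 0.817661,  |z| = 0.817661.
Moduli of all roots: 0.8177.
All moduli strictly greater than 1? No.
Verdict: Not invertible.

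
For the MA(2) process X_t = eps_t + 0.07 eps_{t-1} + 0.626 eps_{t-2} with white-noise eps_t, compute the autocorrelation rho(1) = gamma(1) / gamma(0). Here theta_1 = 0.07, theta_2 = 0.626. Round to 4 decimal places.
\rho(1) = 0.0815

For an MA(q) process with theta_0 = 1, the autocovariance is
  gamma(k) = sigma^2 * sum_{i=0..q-k} theta_i * theta_{i+k},
and rho(k) = gamma(k) / gamma(0). Sigma^2 cancels.
  numerator   = (1)*(0.07) + (0.07)*(0.626) = 0.11382.
  denominator = (1)^2 + (0.07)^2 + (0.626)^2 = 1.396776.
  rho(1) = 0.11382 / 1.396776 = 0.0815.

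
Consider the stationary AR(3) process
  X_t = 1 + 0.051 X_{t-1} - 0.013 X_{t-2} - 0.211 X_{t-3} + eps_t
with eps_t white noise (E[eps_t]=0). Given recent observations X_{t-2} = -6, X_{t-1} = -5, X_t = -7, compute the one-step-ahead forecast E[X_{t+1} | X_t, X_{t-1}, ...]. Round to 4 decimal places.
E[X_{t+1} \mid \mathcal F_t] = 1.9740

For an AR(p) model X_t = c + sum_i phi_i X_{t-i} + eps_t, the
one-step-ahead conditional mean is
  E[X_{t+1} | X_t, ...] = c + sum_i phi_i X_{t+1-i}.
Substitute known values:
  E[X_{t+1} | ...] = 1 + (0.051) * (-7) + (-0.013) * (-5) + (-0.211) * (-6)
                   = 1.9740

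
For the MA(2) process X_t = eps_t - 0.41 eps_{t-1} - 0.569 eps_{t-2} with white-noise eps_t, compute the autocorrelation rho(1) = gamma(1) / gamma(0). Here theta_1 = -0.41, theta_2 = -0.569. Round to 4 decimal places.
\rho(1) = -0.1184

For an MA(q) process with theta_0 = 1, the autocovariance is
  gamma(k) = sigma^2 * sum_{i=0..q-k} theta_i * theta_{i+k},
and rho(k) = gamma(k) / gamma(0). Sigma^2 cancels.
  numerator   = (1)*(-0.41) + (-0.41)*(-0.569) = -0.17671.
  denominator = (1)^2 + (-0.41)^2 + (-0.569)^2 = 1.491861.
  rho(1) = -0.17671 / 1.491861 = -0.1184.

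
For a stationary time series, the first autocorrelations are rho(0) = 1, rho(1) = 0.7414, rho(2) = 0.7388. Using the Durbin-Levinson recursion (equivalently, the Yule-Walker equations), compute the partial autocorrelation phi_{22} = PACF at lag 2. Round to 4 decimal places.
\phi_{22} = 0.4200

The PACF at lag k is phi_{kk}, the last component of the solution
to the Yule-Walker system G_k phi = r_k where
  (G_k)_{ij} = rho(|i - j|), (r_k)_i = rho(i), i,j = 1..k.
Equivalently, Durbin-Levinson gives phi_{kk} iteratively:
  phi_{11} = rho(1)
  phi_{kk} = [rho(k) - sum_{j=1..k-1} phi_{k-1,j} rho(k-j)]
            / [1 - sum_{j=1..k-1} phi_{k-1,j} rho(j)],
  phi_{k,j} = phi_{k-1,j} - phi_{kk} phi_{k-1,k-j},  j = 1..k-1.
Step k = 1:
  phi_11 = rho(1) = 0.7414.
Step k = 2:
  phi_22 = [rho(2) - phi_11 rho(1)] / [1 - phi_11 rho(1)] = [0.7388 - (0.7414)(0.7414)] / [1 - (0.7414)(0.7414)]
         = 0.18912604 / 0.45032604 = 0.42.
Therefore phi_{22} = 0.4200.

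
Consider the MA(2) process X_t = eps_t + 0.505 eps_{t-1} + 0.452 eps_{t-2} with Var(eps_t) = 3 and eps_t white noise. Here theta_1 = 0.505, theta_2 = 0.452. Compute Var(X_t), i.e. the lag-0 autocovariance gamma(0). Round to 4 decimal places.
\gamma(0) = 4.3780

For an MA(q) process X_t = eps_t + sum_i theta_i eps_{t-i} with
Var(eps_t) = sigma^2, the variance is
  gamma(0) = sigma^2 * (1 + sum_i theta_i^2).
  sum_i theta_i^2 = (0.505)^2 + (0.452)^2 = 0.255025 + 0.204304 = 0.459329.
  gamma(0) = 3 * (1 + 0.459329) = 3 * 1.459329 = 4.377987, which rounds to 4.3780.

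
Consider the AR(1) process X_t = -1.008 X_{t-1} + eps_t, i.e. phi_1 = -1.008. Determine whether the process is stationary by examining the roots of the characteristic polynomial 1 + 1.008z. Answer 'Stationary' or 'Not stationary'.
\text{Not stationary}

The AR(p) characteristic polynomial is P(z) = 1 + 1.008z.
Stationarity requires all roots to lie outside the unit circle, i.e. |z| > 1 for every root.
This is linear in z: 1 + (1.008) z = 0  =>  z = -1/(1.008) = -0.992063,  |z| = 0.992063.
Moduli of all roots: 0.9921.
All moduli strictly greater than 1? No.
Verdict: Not stationary.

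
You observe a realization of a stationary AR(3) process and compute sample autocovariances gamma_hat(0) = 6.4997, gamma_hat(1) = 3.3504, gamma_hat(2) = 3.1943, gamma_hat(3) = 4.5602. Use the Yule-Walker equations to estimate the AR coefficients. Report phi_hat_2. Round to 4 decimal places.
\hat\phi_{2} = 0.1100

The Yule-Walker equations for an AR(p) process read, in matrix form,
  Gamma_p phi = r_p,   with   (Gamma_p)_{ij} = gamma(|i - j|),
                       (r_p)_i = gamma(i),   i,j = 1..p.
Substitute the sample gammas (Toeplitz matrix and right-hand side of size 3):
  Gamma_p = [[6.4997, 3.3504, 3.1943], [3.3504, 6.4997, 3.3504], [3.1943, 3.3504, 6.4997]]
  r_p     = [3.3504, 3.1943, 4.5602]
Written out (R1..R3):
  (R1) 6.4997 phi_1 + 3.3504 phi_2 + 3.1943 phi_3 = 3.3504
  (R2) 3.3504 phi_1 + 6.4997 phi_2 + 3.3504 phi_3 = 3.1943
  (R3) 3.1943 phi_1 + 3.3504 phi_2 + 6.4997 phi_3 = 4.5602
Gaussian elimination:
  R2 <- R2 - (3.3504/6.4997) R1 = R2 - (0.51547) R1:  4.772669 phi_2 + 1.703834 phi_3 = 1.467269
  R3 <- R3 - (3.1943/6.4997) R1 = R3 - (0.491453) R1:  1.703834 phi_2 + 4.92985 phi_3 = 2.913634
  R3 <- R3 - (1.703834/4.772669) R2 = R3 - (0.356998) R2:  4.321584 phi_3 = 2.389822
Back-substitution:
  phi_hat_3 = 2.389822 / 4.321584 = 0.552997
  phi_hat_2 = (1.467269 - (1.703834)(0.552997)) / 4.772669 = 0.110013
  phi_hat_1 = (3.3504 - (3.3504)(0.110013) - (3.1943)(0.552997)) / 6.4997 = 0.18699
So phi_hat = [0.1870, 0.1100, 0.5530].
Therefore phi_hat_2 = 0.1100.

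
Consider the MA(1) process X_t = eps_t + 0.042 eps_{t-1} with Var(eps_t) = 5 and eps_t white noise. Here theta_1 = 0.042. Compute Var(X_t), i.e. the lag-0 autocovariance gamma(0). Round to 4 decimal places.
\gamma(0) = 5.0088

For an MA(q) process X_t = eps_t + sum_i theta_i eps_{t-i} with
Var(eps_t) = sigma^2, the variance is
  gamma(0) = sigma^2 * (1 + sum_i theta_i^2).
  sum_i theta_i^2 = (0.042)^2 = 0.001764.
  gamma(0) = 5 * (1 + 0.001764) = 5 * 1.001764 = 5.00882, which rounds to 5.0088.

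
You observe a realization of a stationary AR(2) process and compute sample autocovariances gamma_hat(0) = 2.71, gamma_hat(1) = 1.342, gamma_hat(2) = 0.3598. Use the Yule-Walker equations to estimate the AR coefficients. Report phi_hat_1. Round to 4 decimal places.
\hat\phi_{1} = 0.5690

The Yule-Walker equations for an AR(p) process read, in matrix form,
  Gamma_p phi = r_p,   with   (Gamma_p)_{ij} = gamma(|i - j|),
                       (r_p)_i = gamma(i),   i,j = 1..p.
Substitute the sample gammas (Toeplitz matrix and right-hand side of size 2):
  Gamma_p = [[2.71, 1.342], [1.342, 2.71]]
  r_p     = [1.342, 0.3598]
Written out:
  2.71 phi_1 + 1.342 phi_2 = 1.342
  1.342 phi_1 + 2.71 phi_2 = 0.3598
Solve by Cramer's rule:
  det = gamma(0)^2 - gamma(1)^2 = (2.71)^2 - (1.342)^2 = 7.3441 - 1.800964 = 5.543136
  phi_hat_1 = [gamma(1) gamma(0) - gamma(1) gamma(2)] / det = [(1.342)(2.71) - (1.342)(0.3598)] / 5.543136 = 3.1539684 / 5.543136 = 0.569
  phi_hat_2 = [gamma(0) gamma(2) - gamma(1)^2] / det = [(2.71)(0.3598) - (1.342)^2] / 5.543136 = -0.825906 / 5.543136 = -0.149
So phi_hat = [0.5690, -0.1490].
Therefore phi_hat_1 = 0.5690.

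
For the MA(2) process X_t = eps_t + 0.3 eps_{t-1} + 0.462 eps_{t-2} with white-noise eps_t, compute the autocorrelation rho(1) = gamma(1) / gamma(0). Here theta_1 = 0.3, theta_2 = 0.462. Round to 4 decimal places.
\rho(1) = 0.3365

For an MA(q) process with theta_0 = 1, the autocovariance is
  gamma(k) = sigma^2 * sum_{i=0..q-k} theta_i * theta_{i+k},
and rho(k) = gamma(k) / gamma(0). Sigma^2 cancels.
  numerator   = (1)*(0.3) + (0.3)*(0.462) = 0.4386.
  denominator = (1)^2 + (0.3)^2 + (0.462)^2 = 1.303444.
  rho(1) = 0.4386 / 1.303444 = 0.3365.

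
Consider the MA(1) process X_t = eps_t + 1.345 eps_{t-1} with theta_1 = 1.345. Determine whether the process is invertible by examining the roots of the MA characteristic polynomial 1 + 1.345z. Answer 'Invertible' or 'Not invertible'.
\text{Not invertible}

The MA(q) characteristic polynomial is P(z) = 1 + 1.345z.
Invertibility requires all roots to lie outside the unit circle, i.e. |z| > 1 for every root.
This is linear in z: 1 + (1.345) z = 0  =>  z = -1/(1.345) = -0.743494,  |z| = 0.743494.
Moduli of all roots: 0.7435.
All moduli strictly greater than 1? No.
Verdict: Not invertible.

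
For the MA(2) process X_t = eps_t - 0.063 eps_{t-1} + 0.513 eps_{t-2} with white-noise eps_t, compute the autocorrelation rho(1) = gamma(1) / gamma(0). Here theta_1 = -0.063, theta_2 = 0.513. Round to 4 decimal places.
\rho(1) = -0.0752

For an MA(q) process with theta_0 = 1, the autocovariance is
  gamma(k) = sigma^2 * sum_{i=0..q-k} theta_i * theta_{i+k},
and rho(k) = gamma(k) / gamma(0). Sigma^2 cancels.
  numerator   = (1)*(-0.063) + (-0.063)*(0.513) = -0.095319.
  denominator = (1)^2 + (-0.063)^2 + (0.513)^2 = 1.267138.
  rho(1) = -0.095319 / 1.267138 = -0.0752.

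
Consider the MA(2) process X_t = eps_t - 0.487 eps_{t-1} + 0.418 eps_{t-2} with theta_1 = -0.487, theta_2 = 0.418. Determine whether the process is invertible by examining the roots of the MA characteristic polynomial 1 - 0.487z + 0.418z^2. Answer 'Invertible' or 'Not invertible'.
\text{Invertible}

The MA(q) characteristic polynomial is P(z) = 1 - 0.487z + 0.418z^2.
Invertibility requires all roots to lie outside the unit circle, i.e. |z| > 1 for every root.
Set 1 + (-0.487) z + (0.418) z^2 = 0, i.e. a z^2 + b z + c = 0 with a = 0.418, b = -0.487, c = 1.
Discriminant D = b^2 - 4ac = (-0.487)^2 - 4*(0.418)*1 = 0.237169 - (1.672) = -1.434831.
D < 0, so the roots are the complex-conjugate pair z = (-b +/- i sqrt(-D)) / (2a) = 0.5825 +/- 1.4328i.
For a conjugate pair |z|^2 = z * conj(z) = (product of roots) = c/a = 1/(0.418) = 2.392344, so |z| = sqrt(2.392344) = 1.5467 for both roots.
Moduli of all roots: 1.5467, 1.5467.
All moduli strictly greater than 1? Yes.
Verdict: Invertible.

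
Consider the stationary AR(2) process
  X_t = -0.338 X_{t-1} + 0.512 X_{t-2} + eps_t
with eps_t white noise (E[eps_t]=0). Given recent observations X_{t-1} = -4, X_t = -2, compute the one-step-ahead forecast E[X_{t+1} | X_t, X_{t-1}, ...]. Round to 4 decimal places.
E[X_{t+1} \mid \mathcal F_t] = -1.3720

For an AR(p) model X_t = c + sum_i phi_i X_{t-i} + eps_t, the
one-step-ahead conditional mean is
  E[X_{t+1} | X_t, ...] = c + sum_i phi_i X_{t+1-i}.
Substitute known values:
  E[X_{t+1} | ...] = (-0.338) * (-2) + (0.512) * (-4)
                   = -1.3720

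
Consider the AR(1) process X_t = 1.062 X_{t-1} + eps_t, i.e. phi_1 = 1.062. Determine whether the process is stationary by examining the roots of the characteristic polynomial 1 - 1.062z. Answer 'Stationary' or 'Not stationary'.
\text{Not stationary}

The AR(p) characteristic polynomial is P(z) = 1 - 1.062z.
Stationarity requires all roots to lie outside the unit circle, i.e. |z| > 1 for every root.
This is linear in z: 1 + (-1.062) z = 0  =>  z = -1/(-1.062) = 0.94162,  |z| = 0.94162.
Moduli of all roots: 0.9416.
All moduli strictly greater than 1? No.
Verdict: Not stationary.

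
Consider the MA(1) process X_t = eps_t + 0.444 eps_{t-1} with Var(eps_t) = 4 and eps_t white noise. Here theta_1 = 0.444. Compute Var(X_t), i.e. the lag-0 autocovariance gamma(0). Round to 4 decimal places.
\gamma(0) = 4.7885

For an MA(q) process X_t = eps_t + sum_i theta_i eps_{t-i} with
Var(eps_t) = sigma^2, the variance is
  gamma(0) = sigma^2 * (1 + sum_i theta_i^2).
  sum_i theta_i^2 = (0.444)^2 = 0.197136.
  gamma(0) = 4 * (1 + 0.197136) = 4 * 1.197136 = 4.788544, which rounds to 4.7885.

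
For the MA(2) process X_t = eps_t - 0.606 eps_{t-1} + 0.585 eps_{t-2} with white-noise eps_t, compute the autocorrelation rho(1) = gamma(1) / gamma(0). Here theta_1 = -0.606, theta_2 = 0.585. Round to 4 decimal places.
\rho(1) = -0.5619

For an MA(q) process with theta_0 = 1, the autocovariance is
  gamma(k) = sigma^2 * sum_{i=0..q-k} theta_i * theta_{i+k},
and rho(k) = gamma(k) / gamma(0). Sigma^2 cancels.
  numerator   = (1)*(-0.606) + (-0.606)*(0.585) = -0.96051.
  denominator = (1)^2 + (-0.606)^2 + (0.585)^2 = 1.709461.
  rho(1) = -0.96051 / 1.709461 = -0.5619.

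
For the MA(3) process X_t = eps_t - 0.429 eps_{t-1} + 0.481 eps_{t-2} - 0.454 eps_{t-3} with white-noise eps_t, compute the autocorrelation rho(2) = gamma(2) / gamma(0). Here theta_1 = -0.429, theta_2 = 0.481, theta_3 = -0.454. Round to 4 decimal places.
\rho(2) = 0.4167

For an MA(q) process with theta_0 = 1, the autocovariance is
  gamma(k) = sigma^2 * sum_{i=0..q-k} theta_i * theta_{i+k},
and rho(k) = gamma(k) / gamma(0). Sigma^2 cancels.
  numerator   = (1)*(0.481) + (-0.429)*(-0.454) = 0.675766.
  denominator = (1)^2 + (-0.429)^2 + (0.481)^2 + (-0.454)^2 = 1.621518.
  rho(2) = 0.675766 / 1.621518 = 0.4167.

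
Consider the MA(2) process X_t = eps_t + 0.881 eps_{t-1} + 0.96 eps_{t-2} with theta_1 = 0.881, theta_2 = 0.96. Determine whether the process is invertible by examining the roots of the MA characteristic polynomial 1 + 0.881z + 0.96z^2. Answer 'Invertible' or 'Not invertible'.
\text{Invertible}

The MA(q) characteristic polynomial is P(z) = 1 + 0.881z + 0.96z^2.
Invertibility requires all roots to lie outside the unit circle, i.e. |z| > 1 for every root.
Set 1 + (0.881) z + (0.96) z^2 = 0, i.e. a z^2 + b z + c = 0 with a = 0.96, b = 0.881, c = 1.
Discriminant D = b^2 - 4ac = (0.881)^2 - 4*(0.96)*1 = 0.776161 - (3.84) = -3.063839.
D < 0, so the roots are the complex-conjugate pair z = (-b +/- i sqrt(-D)) / (2a) = -0.4589 +/- 0.9117i.
For a conjugate pair |z|^2 = z * conj(z) = (product of roots) = c/a = 1/(0.96) = 1.041667, so |z| = sqrt(1.041667) = 1.0206 for both roots.
Moduli of all roots: 1.0206, 1.0206.
All moduli strictly greater than 1? Yes.
Verdict: Invertible.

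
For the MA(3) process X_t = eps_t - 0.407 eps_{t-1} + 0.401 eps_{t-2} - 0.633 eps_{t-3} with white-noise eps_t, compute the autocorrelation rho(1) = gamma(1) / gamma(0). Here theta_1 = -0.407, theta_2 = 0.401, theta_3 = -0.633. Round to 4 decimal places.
\rho(1) = -0.4771

For an MA(q) process with theta_0 = 1, the autocovariance is
  gamma(k) = sigma^2 * sum_{i=0..q-k} theta_i * theta_{i+k},
and rho(k) = gamma(k) / gamma(0). Sigma^2 cancels.
  numerator   = (1)*(-0.407) + (-0.407)*(0.401) + (0.401)*(-0.633) = -0.82404.
  denominator = (1)^2 + (-0.407)^2 + (0.401)^2 + (-0.633)^2 = 1.727139.
  rho(1) = -0.82404 / 1.727139 = -0.4771.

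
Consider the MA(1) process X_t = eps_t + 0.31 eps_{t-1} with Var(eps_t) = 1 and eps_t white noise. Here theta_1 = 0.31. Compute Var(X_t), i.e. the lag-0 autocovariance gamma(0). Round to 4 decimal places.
\gamma(0) = 1.0961

For an MA(q) process X_t = eps_t + sum_i theta_i eps_{t-i} with
Var(eps_t) = sigma^2, the variance is
  gamma(0) = sigma^2 * (1 + sum_i theta_i^2).
  sum_i theta_i^2 = (0.31)^2 = 0.0961.
  gamma(0) = 1 * (1 + 0.0961) = 1 * 1.0961 = 1.0961.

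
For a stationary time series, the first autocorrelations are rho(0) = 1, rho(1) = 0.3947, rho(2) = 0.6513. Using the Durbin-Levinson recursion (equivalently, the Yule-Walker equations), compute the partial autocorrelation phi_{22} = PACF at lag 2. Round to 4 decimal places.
\phi_{22} = 0.5870

The PACF at lag k is phi_{kk}, the last component of the solution
to the Yule-Walker system G_k phi = r_k where
  (G_k)_{ij} = rho(|i - j|), (r_k)_i = rho(i), i,j = 1..k.
Equivalently, Durbin-Levinson gives phi_{kk} iteratively:
  phi_{11} = rho(1)
  phi_{kk} = [rho(k) - sum_{j=1..k-1} phi_{k-1,j} rho(k-j)]
            / [1 - sum_{j=1..k-1} phi_{k-1,j} rho(j)],
  phi_{k,j} = phi_{k-1,j} - phi_{kk} phi_{k-1,k-j},  j = 1..k-1.
Step k = 1:
  phi_11 = rho(1) = 0.3947.
Step k = 2:
  phi_22 = [rho(2) - phi_11 rho(1)] / [1 - phi_11 rho(1)] = [0.6513 - (0.3947)(0.3947)] / [1 - (0.3947)(0.3947)]
         = 0.49551191 / 0.84421191 = 0.587.
Therefore phi_{22} = 0.5870.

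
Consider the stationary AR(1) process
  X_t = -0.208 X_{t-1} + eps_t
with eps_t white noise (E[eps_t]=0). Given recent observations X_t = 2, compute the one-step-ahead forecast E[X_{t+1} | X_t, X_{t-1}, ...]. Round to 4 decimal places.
E[X_{t+1} \mid \mathcal F_t] = -0.4160

For an AR(p) model X_t = c + sum_i phi_i X_{t-i} + eps_t, the
one-step-ahead conditional mean is
  E[X_{t+1} | X_t, ...] = c + sum_i phi_i X_{t+1-i}.
Substitute known values:
  E[X_{t+1} | ...] = (-0.208) * (2)
                   = -0.4160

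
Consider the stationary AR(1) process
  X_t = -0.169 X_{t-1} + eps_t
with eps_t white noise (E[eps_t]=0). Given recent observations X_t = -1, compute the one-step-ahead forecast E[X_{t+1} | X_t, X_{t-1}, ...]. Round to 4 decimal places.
E[X_{t+1} \mid \mathcal F_t] = 0.1690

For an AR(p) model X_t = c + sum_i phi_i X_{t-i} + eps_t, the
one-step-ahead conditional mean is
  E[X_{t+1} | X_t, ...] = c + sum_i phi_i X_{t+1-i}.
Substitute known values:
  E[X_{t+1} | ...] = (-0.169) * (-1)
                   = 0.1690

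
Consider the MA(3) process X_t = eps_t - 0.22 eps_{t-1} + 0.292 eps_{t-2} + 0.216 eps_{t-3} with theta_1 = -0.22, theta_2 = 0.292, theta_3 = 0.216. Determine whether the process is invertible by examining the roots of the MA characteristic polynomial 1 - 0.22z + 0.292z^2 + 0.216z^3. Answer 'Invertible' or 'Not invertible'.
\text{Invertible}

The MA(q) characteristic polynomial is P(z) = 1 - 0.22z + 0.292z^2 + 0.216z^3.
Invertibility requires all roots to lie outside the unit circle, i.e. |z| > 1 for every root.
Degree 3: look for a simple real root z0 first, then factor out (1 - z/z0) and solve the remaining quadratic.
Testing z0 = -2.5: P(-2.5) = 1 + (-0.22)(-2.5) + (0.292)(-2.5)^2 + (0.216)(-2.5)^3
  = 1 + (0.55) + (1.825) + (-3.375) = 0.  So z_0 = -2.5 is a root, |z_0| = 2.5.
Divide out the factor (1 + 0.4 z) = (1 - z/z0) (since 1/z0 = -0.4):
  P(z) = (1 + 0.4 z)(1 + (-0.62) z + (0.54) z^2)
  [check: z-coef -0.62 - (-0.4) = -0.22; z^2-coef 0.54 - (-0.4)(-0.62) = 0.292; z^3-coef -(-0.4)(0.54) = 0.216.]
Remaining roots from the quadratic factor 1 + (-0.62) z + (0.54) z^2:
  Set 1 + (-0.62) z + (0.54) z^2 = 0, i.e. a z^2 + b z + c = 0 with a = 0.54, b = -0.62, c = 1.
  Discriminant D = b^2 - 4ac = (-0.62)^2 - 4*(0.54)*1 = 0.3844 - (2.16) = -1.7756.
  D < 0, so the roots are the complex-conjugate pair z = (-b +/- i sqrt(-D)) / (2a) = 0.5741 +/- 1.2338i.
  For a conjugate pair |z|^2 = z * conj(z) = (product of roots) = c/a = 1/(0.54) = 1.851852, so |z| = sqrt(1.851852) = 1.3608 for both roots.
Moduli of all roots: 2.5000, 1.3608, 1.3608.
All moduli strictly greater than 1? Yes.
Verdict: Invertible.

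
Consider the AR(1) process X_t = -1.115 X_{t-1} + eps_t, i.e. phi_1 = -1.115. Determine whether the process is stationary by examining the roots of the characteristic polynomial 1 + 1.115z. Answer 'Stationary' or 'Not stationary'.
\text{Not stationary}

The AR(p) characteristic polynomial is P(z) = 1 + 1.115z.
Stationarity requires all roots to lie outside the unit circle, i.e. |z| > 1 for every root.
This is linear in z: 1 + (1.115) z = 0  =>  z = -1/(1.115) = -0.896861,  |z| = 0.896861.
Moduli of all roots: 0.8969.
All moduli strictly greater than 1? No.
Verdict: Not stationary.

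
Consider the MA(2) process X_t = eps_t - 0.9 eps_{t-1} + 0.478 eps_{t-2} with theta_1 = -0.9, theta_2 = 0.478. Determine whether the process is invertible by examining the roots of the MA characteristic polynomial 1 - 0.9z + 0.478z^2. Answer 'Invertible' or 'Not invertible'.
\text{Invertible}

The MA(q) characteristic polynomial is P(z) = 1 - 0.9z + 0.478z^2.
Invertibility requires all roots to lie outside the unit circle, i.e. |z| > 1 for every root.
Set 1 + (-0.9) z + (0.478) z^2 = 0, i.e. a z^2 + b z + c = 0 with a = 0.478, b = -0.9, c = 1.
Discriminant D = b^2 - 4ac = (-0.9)^2 - 4*(0.478)*1 = 0.81 - (1.912) = -1.102.
D < 0, so the roots are the complex-conjugate pair z = (-b +/- i sqrt(-D)) / (2a) = 0.9414 +/- 1.0981i.
For a conjugate pair |z|^2 = z * conj(z) = (product of roots) = c/a = 1/(0.478) = 2.09205, so |z| = sqrt(2.09205) = 1.4464 for both roots.
Moduli of all roots: 1.4464, 1.4464.
All moduli strictly greater than 1? Yes.
Verdict: Invertible.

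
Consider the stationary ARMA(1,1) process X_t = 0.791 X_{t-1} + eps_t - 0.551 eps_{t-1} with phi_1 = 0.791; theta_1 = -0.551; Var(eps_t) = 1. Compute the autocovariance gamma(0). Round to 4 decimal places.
\gamma(0) = 1.1539

Multiply the model equation by X_{t-k} and take expectations. With theta_0 = psi_0 = 1 and psi_j the MA(infinity) weights, this gives
  gamma(k) - sum_i phi_i gamma(k-i) = c_k,
  c_k = sigma^2 * sum_{j=k..q} theta_j psi_{j-k}   (c_k = 0 for k > q),
using gamma(-m) = gamma(m).
psi-weights needed (psi_j = theta_j + sum_i phi_i psi_{j-i}):
  psi_1 = theta_1 + phi_1 = -0.551 + (0.791) = 0.24
Right-hand sides:
  c_0 = sigma^2 (1 + theta_1 psi_1) = 1 * (1 + (-0.551)(0.24)) = 1 * 0.86776 = 0.86776
  c_1 = sigma^2 theta_1 = 1 * (-0.551) = -0.551
  c_2 = 0
Equations for k = 0 and k = 1 (AR order 1):
  gamma(0) = phi_1 gamma(1) + c_0
  gamma(1) = phi_1 gamma(0) + c_1
Substituting the second into the first: gamma(0) (1 - phi_1^2) = c_0 + phi_1 c_1, so
  gamma(0) = (c_0 + phi_1 c_1) / (1 - phi_1^2) = (0.86776 + (0.791)(-0.551)) / (1 - (0.791)^2) = 0.431919 / 0.374319 = 1.153879.
Therefore gamma(0) = 1.1539 (to 4 decimal places).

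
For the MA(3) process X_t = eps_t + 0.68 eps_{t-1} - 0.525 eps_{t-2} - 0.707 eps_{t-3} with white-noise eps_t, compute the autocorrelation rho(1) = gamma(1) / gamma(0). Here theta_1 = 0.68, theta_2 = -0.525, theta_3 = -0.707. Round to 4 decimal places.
\rho(1) = 0.3102

For an MA(q) process with theta_0 = 1, the autocovariance is
  gamma(k) = sigma^2 * sum_{i=0..q-k} theta_i * theta_{i+k},
and rho(k) = gamma(k) / gamma(0). Sigma^2 cancels.
  numerator   = (1)*(0.68) + (0.68)*(-0.525) + (-0.525)*(-0.707) = 0.694175.
  denominator = (1)^2 + (0.68)^2 + (-0.525)^2 + (-0.707)^2 = 2.237874.
  rho(1) = 0.694175 / 2.237874 = 0.3102.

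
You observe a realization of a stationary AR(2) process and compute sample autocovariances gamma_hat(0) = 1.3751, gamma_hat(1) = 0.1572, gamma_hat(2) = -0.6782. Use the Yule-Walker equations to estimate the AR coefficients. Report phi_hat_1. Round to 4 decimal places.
\hat\phi_{1} = 0.1730

The Yule-Walker equations for an AR(p) process read, in matrix form,
  Gamma_p phi = r_p,   with   (Gamma_p)_{ij} = gamma(|i - j|),
                       (r_p)_i = gamma(i),   i,j = 1..p.
Substitute the sample gammas (Toeplitz matrix and right-hand side of size 2):
  Gamma_p = [[1.3751, 0.1572], [0.1572, 1.3751]]
  r_p     = [0.1572, -0.6782]
Written out:
  1.3751 phi_1 + 0.1572 phi_2 = 0.1572
  0.1572 phi_1 + 1.3751 phi_2 = -0.6782
Solve by Cramer's rule:
  det = gamma(0)^2 - gamma(1)^2 = (1.3751)^2 - (0.1572)^2 = 1.89090001 - 0.02471184 = 1.86618817
  phi_hat_1 = [gamma(1) gamma(0) - gamma(1) gamma(2)] / det = [(0.1572)(1.3751) - (0.1572)(-0.6782)] / 1.86618817 = 0.32277876 / 1.86618817 = 0.173
  phi_hat_2 = [gamma(0) gamma(2) - gamma(1)^2] / det = [(1.3751)(-0.6782) - (0.1572)^2] / 1.86618817 = -0.95730466 / 1.86618817 = -0.513
So phi_hat = [0.1730, -0.5130].
Therefore phi_hat_1 = 0.1730.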